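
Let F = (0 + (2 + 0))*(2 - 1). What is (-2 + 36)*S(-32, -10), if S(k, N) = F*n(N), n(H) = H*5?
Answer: -3400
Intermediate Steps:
n(H) = 5*H
F = 2 (F = (0 + 2)*1 = 2*1 = 2)
S(k, N) = 10*N (S(k, N) = 2*(5*N) = 10*N)
(-2 + 36)*S(-32, -10) = (-2 + 36)*(10*(-10)) = 34*(-100) = -3400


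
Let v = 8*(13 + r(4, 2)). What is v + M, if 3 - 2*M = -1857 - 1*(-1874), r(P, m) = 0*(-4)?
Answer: 97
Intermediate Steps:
r(P, m) = 0
v = 104 (v = 8*(13 + 0) = 8*13 = 104)
M = -7 (M = 3/2 - (-1857 - 1*(-1874))/2 = 3/2 - (-1857 + 1874)/2 = 3/2 - 1/2*17 = 3/2 - 17/2 = -7)
v + M = 104 - 7 = 97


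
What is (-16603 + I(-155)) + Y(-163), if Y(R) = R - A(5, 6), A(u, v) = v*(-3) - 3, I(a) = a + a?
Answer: -17055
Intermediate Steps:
I(a) = 2*a
A(u, v) = -3 - 3*v (A(u, v) = -3*v - 3 = -3 - 3*v)
Y(R) = 21 + R (Y(R) = R - (-3 - 3*6) = R - (-3 - 18) = R - 1*(-21) = R + 21 = 21 + R)
(-16603 + I(-155)) + Y(-163) = (-16603 + 2*(-155)) + (21 - 163) = (-16603 - 310) - 142 = -16913 - 142 = -17055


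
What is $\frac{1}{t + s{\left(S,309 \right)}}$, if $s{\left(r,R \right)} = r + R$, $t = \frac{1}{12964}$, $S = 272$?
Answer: $\frac{12964}{7532085} \approx 0.0017212$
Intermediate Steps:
$t = \frac{1}{12964} \approx 7.7137 \cdot 10^{-5}$
$s{\left(r,R \right)} = R + r$
$\frac{1}{t + s{\left(S,309 \right)}} = \frac{1}{\frac{1}{12964} + \left(309 + 272\right)} = \frac{1}{\frac{1}{12964} + 581} = \frac{1}{\frac{7532085}{12964}} = \frac{12964}{7532085}$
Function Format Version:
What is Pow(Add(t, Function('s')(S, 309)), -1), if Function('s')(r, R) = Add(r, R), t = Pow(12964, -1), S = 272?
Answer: Rational(12964, 7532085) ≈ 0.0017212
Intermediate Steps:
t = Rational(1, 12964) ≈ 7.7137e-5
Function('s')(r, R) = Add(R, r)
Pow(Add(t, Function('s')(S, 309)), -1) = Pow(Add(Rational(1, 12964), Add(309, 272)), -1) = Pow(Add(Rational(1, 12964), 581), -1) = Pow(Rational(7532085, 12964), -1) = Rational(12964, 7532085)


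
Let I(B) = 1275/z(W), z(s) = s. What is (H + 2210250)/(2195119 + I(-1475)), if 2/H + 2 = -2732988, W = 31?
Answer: 93629162786219/92989935556180 ≈ 1.0069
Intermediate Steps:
H = -1/1366495 (H = 2/(-2 - 2732988) = 2/(-2732990) = 2*(-1/2732990) = -1/1366495 ≈ -7.3180e-7)
I(B) = 1275/31
(H + 2210250)/(2195119 + I(-1475)) = (-1/1366495 + 2210250)/(2195119 + 1275/31) = 3020295573749/(1366495*(68049964/31)) = (3020295573749/1366495)*(31/68049964) = 93629162786219/92989935556180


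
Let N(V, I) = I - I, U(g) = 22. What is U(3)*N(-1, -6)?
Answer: 0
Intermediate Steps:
N(V, I) = 0
U(3)*N(-1, -6) = 22*0 = 0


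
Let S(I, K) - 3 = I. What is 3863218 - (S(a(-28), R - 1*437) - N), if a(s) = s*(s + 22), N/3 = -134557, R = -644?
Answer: 3459376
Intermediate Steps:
N = -403671 (N = 3*(-134557) = -403671)
a(s) = s*(22 + s)
S(I, K) = 3 + I
3863218 - (S(a(-28), R - 1*437) - N) = 3863218 - ((3 - 28*(22 - 28)) - 1*(-403671)) = 3863218 - ((3 - 28*(-6)) + 403671) = 3863218 - ((3 + 168) + 403671) = 3863218 - (171 + 403671) = 3863218 - 1*403842 = 3863218 - 403842 = 3459376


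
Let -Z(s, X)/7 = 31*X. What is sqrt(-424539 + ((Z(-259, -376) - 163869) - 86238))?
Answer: I*sqrt(593054) ≈ 770.1*I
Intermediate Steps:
Z(s, X) = -217*X
sqrt(-424539 + ((Z(-259, -376) - 163869) - 86238)) = sqrt(-424539 + ((-217*(-376) - 163869) - 86238)) = sqrt(-424539 + ((81592 - 163869) - 86238)) = sqrt(-424539 + (-82277 - 86238)) = sqrt(-424539 - 168515) = sqrt(-593054) = I*sqrt(593054)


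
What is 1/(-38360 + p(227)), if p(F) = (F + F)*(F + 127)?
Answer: 1/122356 ≈ 8.1729e-6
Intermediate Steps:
p(F) = 2*F*(127 + F) (p(F) = (2*F)*(127 + F) = 2*F*(127 + F))
1/(-38360 + p(227)) = 1/(-38360 + 2*227*(127 + 227)) = 1/(-38360 + 2*227*354) = 1/(-38360 + 160716) = 1/122356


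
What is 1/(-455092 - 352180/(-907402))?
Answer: -453701/206475519402 ≈ -2.1974e-6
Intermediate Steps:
1/(-455092 - 352180/(-907402)) = 1/(-455092 - 352180*(-1/907402)) = 1/(-455092 + 176090/453701) = 1/(-206475519402/453701) = -453701/206475519402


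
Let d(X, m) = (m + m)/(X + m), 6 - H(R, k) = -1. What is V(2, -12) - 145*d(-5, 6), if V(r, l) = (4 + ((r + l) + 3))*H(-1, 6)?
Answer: -1761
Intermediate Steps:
H(R, k) = 7 (H(R, k) = 6 - 1*(-1) = 6 + 1 = 7)
V(r, l) = 49 + 7*l + 7*r (V(r, l) = (4 + ((r + l) + 3))*7 = (4 + ((l + r) + 3))*7 = (4 + (3 + l + r))*7 = (7 + l + r)*7 = 49 + 7*l + 7*r)
d(X, m) = 2*m/(X + m) (d(X, m) = (2*m)/(X + m) = 2*m/(X + m))
V(2, -12) - 145*d(-5, 6) = (49 + 7*(-12) + 7*2) - 290*6/(-5 + 6) = (49 - 84 + 14) - 290*6/1 = -21 - 290*6 = -21 - 145*12 = -21 - 1740 = -1761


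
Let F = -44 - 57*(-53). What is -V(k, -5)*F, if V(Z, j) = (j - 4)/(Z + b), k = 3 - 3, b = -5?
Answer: -26793/5 ≈ -5358.6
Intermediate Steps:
k = 0
V(Z, j) = (-4 + j)/(-5 + Z) (V(Z, j) = (j - 4)/(Z - 5) = (-4 + j)/(-5 + Z))
F = 2977 (F = -44 + 3021 = 2977)
-V(k, -5)*F = -(-4 - 5)/(-5 + 0)*2977 = --9/(-5)*2977 = -(-1/5*(-9))*2977 = -9*2977/5 = -1*26793/5 = -26793/5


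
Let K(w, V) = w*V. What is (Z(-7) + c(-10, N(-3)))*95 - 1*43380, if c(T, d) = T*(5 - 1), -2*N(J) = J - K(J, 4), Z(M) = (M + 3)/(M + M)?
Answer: -330070/7 ≈ -47153.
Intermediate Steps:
K(w, V) = V*w
Z(M) = (3 + M)/(2*M) (Z(M) = (3 + M)/((2*M)) = (3 + M)*(1/(2*M)) = (3 + M)/(2*M))
N(J) = 3*J/2 (N(J) = -(J - 4*J)/2 = -(-3)*J/2 = 3*J/2)
c(T, d) = 4*T (c(T, d) = T*4 = 4*T)
(Z(-7) + c(-10, N(-3)))*95 - 1*43380 = ((½)*(3 - 7)/(-7) + 4*(-10))*95 - 1*43380 = ((½)*(-⅐)*(-4) - 40)*95 - 43380 = (2/7 - 40)*95 - 43380 = -278/7*95 - 43380 = -26410/7 - 43380 = -330070/7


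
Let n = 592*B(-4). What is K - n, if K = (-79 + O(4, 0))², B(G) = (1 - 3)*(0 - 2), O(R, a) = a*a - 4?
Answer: 4521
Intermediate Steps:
O(R, a) = -4 + a² (O(R, a) = a² - 4 = -4 + a²)
B(G) = 4 (B(G) = -2*(-2) = 4)
K = 6889 (K = (-79 + (-4 + 0²))² = (-79 + (-4 + 0))² = (-79 - 4)² = (-83)² = 6889)
n = 2368 (n = 592*4 = 2368)
K - n = 6889 - 1*2368 = 6889 - 2368 = 4521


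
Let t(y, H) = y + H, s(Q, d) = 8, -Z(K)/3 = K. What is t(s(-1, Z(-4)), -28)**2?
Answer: 400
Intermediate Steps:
Z(K) = -3*K
t(y, H) = H + y
t(s(-1, Z(-4)), -28)**2 = (-28 + 8)**2 = (-20)**2 = 400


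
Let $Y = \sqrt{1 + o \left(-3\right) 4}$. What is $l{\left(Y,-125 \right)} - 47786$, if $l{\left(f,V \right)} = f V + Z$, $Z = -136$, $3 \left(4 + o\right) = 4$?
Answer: $-47922 - 125 \sqrt{33} \approx -48640.0$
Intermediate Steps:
$o = - \frac{8}{3}$ ($o = -4 + \frac{1}{3} \cdot 4 = -4 + \frac{4}{3} = - \frac{8}{3} \approx -2.6667$)
$Y = \sqrt{33}$ ($Y = \sqrt{1 + \left(- \frac{8}{3}\right) \left(-3\right) 4} = \sqrt{1 + 8 \cdot 4} = \sqrt{1 + 32} = \sqrt{33} \approx 5.7446$)
$l{\left(f,V \right)} = -136 + V f$ ($l{\left(f,V \right)} = f V - 136 = V f - 136 = -136 + V f$)
$l{\left(Y,-125 \right)} - 47786 = \left(-136 - 125 \sqrt{33}\right) - 47786 = -47922 - 125 \sqrt{33}$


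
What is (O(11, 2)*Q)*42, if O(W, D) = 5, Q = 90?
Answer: 18900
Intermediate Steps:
(O(11, 2)*Q)*42 = (5*90)*42 = 450*42 = 18900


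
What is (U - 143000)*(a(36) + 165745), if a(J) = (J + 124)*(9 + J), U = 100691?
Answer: -7317130005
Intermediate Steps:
a(J) = (9 + J)*(124 + J) (a(J) = (124 + J)*(9 + J) = (9 + J)*(124 + J))
(U - 143000)*(a(36) + 165745) = (100691 - 143000)*((1116 + 36**2 + 133*36) + 165745) = -42309*((1116 + 1296 + 4788) + 165745) = -42309*(7200 + 165745) = -42309*172945 = -7317130005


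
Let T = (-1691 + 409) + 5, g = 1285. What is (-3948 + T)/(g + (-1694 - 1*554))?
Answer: 5225/963 ≈ 5.4258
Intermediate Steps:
T = -1277 (T = -1282 + 5 = -1277)
(-3948 + T)/(g + (-1694 - 1*554)) = (-3948 - 1277)/(1285 + (-1694 - 1*554)) = -5225/(1285 + (-1694 - 554)) = -5225/(1285 - 2248) = -5225/(-963) = -5225*(-1/963) = 5225/963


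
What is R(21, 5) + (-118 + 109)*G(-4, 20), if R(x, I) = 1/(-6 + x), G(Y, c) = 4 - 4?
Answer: 1/15 ≈ 0.066667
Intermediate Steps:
G(Y, c) = 0
R(21, 5) + (-118 + 109)*G(-4, 20) = 1/(-6 + 21) + (-118 + 109)*0 = 1/15 - 9*0 = 1/15 + 0 = 1/15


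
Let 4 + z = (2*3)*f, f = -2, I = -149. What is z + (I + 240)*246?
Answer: 22370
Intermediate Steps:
z = -16 (z = -4 + (2*3)*(-2) = -4 + 6*(-2) = -4 - 12 = -16)
z + (I + 240)*246 = -16 + (-149 + 240)*246 = -16 + 91*246 = -16 + 22386 = 22370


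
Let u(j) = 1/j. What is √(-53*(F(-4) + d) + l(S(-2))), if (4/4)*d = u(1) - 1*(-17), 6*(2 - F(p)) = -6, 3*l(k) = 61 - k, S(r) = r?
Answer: 2*I*√273 ≈ 33.045*I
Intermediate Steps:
l(k) = 61/3 - k/3 (l(k) = (61 - k)/3 = 61/3 - k/3)
F(p) = 3 (F(p) = 2 - ⅙*(-6) = 2 + 1 = 3)
d = 18 (d = 1/1 - 1*(-17) = 1 + 17 = 18)
√(-53*(F(-4) + d) + l(S(-2))) = √(-53*(3 + 18) + (61/3 - ⅓*(-2))) = √(-53*21 + (61/3 + ⅔)) = √(-1113 + 21) = √(-1092) = 2*I*√273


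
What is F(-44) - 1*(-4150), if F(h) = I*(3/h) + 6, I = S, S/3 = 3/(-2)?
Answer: 365755/88 ≈ 4156.3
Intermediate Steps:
S = -9/2 (S = 3*(3/(-2)) = 3*(3*(-½)) = 3*(-3/2) = -9/2 ≈ -4.5000)
I = -9/2 ≈ -4.5000
F(h) = 6 - 27/(2*h) (F(h) = -27/(2*h) + 6 = 6 - 27/(2*h))
F(-44) - 1*(-4150) = (6 - 27/2/(-44)) - 1*(-4150) = (6 - 27/2*(-1/44)) + 4150 = (6 + 27/88) + 4150 = 555/88 + 4150 = 365755/88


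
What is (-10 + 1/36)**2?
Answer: 128881/1296 ≈ 99.445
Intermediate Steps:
(-10 + 1/36)**2 = (-359/36)**2 = 128881/1296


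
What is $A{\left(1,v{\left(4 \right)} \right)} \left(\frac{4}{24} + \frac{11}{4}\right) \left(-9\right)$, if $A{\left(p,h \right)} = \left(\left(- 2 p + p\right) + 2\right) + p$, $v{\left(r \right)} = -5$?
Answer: $- \frac{105}{2} \approx -52.5$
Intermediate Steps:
$A{\left(p,h \right)} = 2$ ($A{\left(p,h \right)} = \left(- p + 2\right) + p = \left(2 - p\right) + p = 2$)
$A{\left(1,v{\left(4 \right)} \right)} \left(\frac{4}{24} + \frac{11}{4}\right) \left(-9\right) = 2 \left(\frac{4}{24} + \frac{11}{4}\right) \left(-9\right) = 2 \left(4 \cdot \frac{1}{24} + 11 \cdot \frac{1}{4}\right) \left(-9\right) = 2 \left(\frac{1}{6} + \frac{11}{4}\right) \left(-9\right) = 2 \cdot \frac{35}{12} \left(-9\right) = \frac{35}{6} \left(-9\right) = - \frac{105}{2}$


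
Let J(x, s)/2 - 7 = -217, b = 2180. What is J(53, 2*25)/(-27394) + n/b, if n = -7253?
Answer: -98886541/29859460 ≈ -3.3117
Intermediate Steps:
J(x, s) = -420 (J(x, s) = 14 + 2*(-217) = 14 - 434 = -420)
J(53, 2*25)/(-27394) + n/b = -420/(-27394) - 7253/2180 = -420*(-1/27394) - 7253*1/2180 = 210/13697 - 7253/2180 = -98886541/29859460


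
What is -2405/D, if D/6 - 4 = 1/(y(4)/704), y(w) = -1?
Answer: 481/840 ≈ 0.57262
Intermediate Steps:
D = -4200 (D = 24 + 6/((-1/704)) = 24 + 6/((-1*1/704)) = 24 + 6/(-1/704) = 24 + 6*(-704) = 24 - 4224 = -4200)
-2405/D = -2405/(-4200) = -2405*(-1/4200) = 481/840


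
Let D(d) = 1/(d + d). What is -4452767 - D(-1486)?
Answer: -13233623523/2972 ≈ -4.4528e+6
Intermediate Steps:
D(d) = 1/(2*d)
-4452767 - D(-1486) = -4452767 - 1/(2*(-1486)) = -4452767 - (-1)/(2*1486) = -4452767 - 1*(-1/2972) = -4452767 + 1/2972 = -13233623523/2972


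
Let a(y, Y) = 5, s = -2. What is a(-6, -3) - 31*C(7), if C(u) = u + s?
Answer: -150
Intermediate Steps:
C(u) = -2 + u (C(u) = u - 2 = -2 + u)
a(-6, -3) - 31*C(7) = 5 - 31*(-2 + 7) = 5 - 31*5 = 5 - 155 = -150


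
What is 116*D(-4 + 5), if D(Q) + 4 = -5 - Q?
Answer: -1160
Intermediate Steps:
D(Q) = -9 - Q (D(Q) = -4 + (-5 - Q) = -9 - Q)
116*D(-4 + 5) = 116*(-9 - (-4 + 5)) = 116*(-9 - 1*1) = 116*(-9 - 1) = 116*(-10) = -1160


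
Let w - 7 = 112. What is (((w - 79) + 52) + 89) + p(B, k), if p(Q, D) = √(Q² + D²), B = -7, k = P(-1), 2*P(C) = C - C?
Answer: 188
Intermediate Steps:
P(C) = 0 (P(C) = (C - C)/2 = (½)*0 = 0)
k = 0
w = 119 (w = 7 + 112 = 119)
p(Q, D) = √(D² + Q²)
(((w - 79) + 52) + 89) + p(B, k) = (((119 - 79) + 52) + 89) + √(0² + (-7)²) = ((40 + 52) + 89) + √(0 + 49) = (92 + 89) + √49 = 181 + 7 = 188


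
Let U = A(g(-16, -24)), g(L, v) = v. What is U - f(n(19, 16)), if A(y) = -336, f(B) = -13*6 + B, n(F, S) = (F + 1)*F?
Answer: -638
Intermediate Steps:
n(F, S) = F*(1 + F) (n(F, S) = (1 + F)*F = F*(1 + F))
f(B) = -78 + B
U = -336
U - f(n(19, 16)) = -336 - (-78 + 19*(1 + 19)) = -336 - (-78 + 19*20) = -336 - (-78 + 380) = -336 - 1*302 = -336 - 302 = -638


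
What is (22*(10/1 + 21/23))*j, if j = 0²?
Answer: 0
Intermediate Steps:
j = 0
(22*(10/1 + 21/23))*j = (22*(10/1 + 21/23))*0 = (22*(10*1 + 21*(1/23)))*0 = (22*(10 + 21/23))*0 = (22*(251/23))*0 = (5522/23)*0 = 0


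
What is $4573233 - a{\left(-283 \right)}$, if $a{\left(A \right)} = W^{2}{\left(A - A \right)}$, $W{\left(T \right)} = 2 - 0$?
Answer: $4573229$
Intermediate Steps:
$W{\left(T \right)} = 2$ ($W{\left(T \right)} = 2 + 0 = 2$)
$a{\left(A \right)} = 4$ ($a{\left(A \right)} = 2^{2} = 4$)
$4573233 - a{\left(-283 \right)} = 4573233 - 4 = 4573229$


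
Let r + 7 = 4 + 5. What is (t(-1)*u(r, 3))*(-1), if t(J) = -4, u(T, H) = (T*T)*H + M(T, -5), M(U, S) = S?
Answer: 28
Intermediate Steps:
r = 2 (r = -7 + (4 + 5) = -7 + 9 = 2)
u(T, H) = -5 + H*T² (u(T, H) = (T*T)*H - 5 = T²*H - 5 = H*T² - 5 = -5 + H*T²)
(t(-1)*u(r, 3))*(-1) = -4*(-5 + 3*2²)*(-1) = -4*(-5 + 3*4)*(-1) = -4*(-5 + 12)*(-1) = -4*7*(-1) = -28*(-1) = 28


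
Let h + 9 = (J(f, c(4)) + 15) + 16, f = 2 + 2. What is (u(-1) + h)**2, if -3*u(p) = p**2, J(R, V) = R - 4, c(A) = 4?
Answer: 4225/9 ≈ 469.44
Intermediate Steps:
f = 4
J(R, V) = -4 + R
u(p) = -p**2/3
h = 22 (h = -9 + (((-4 + 4) + 15) + 16) = -9 + ((0 + 15) + 16) = -9 + (15 + 16) = -9 + 31 = 22)
(u(-1) + h)**2 = (-1/3*(-1)**2 + 22)**2 = (-1/3*1 + 22)**2 = (-1/3 + 22)**2 = (65/3)**2 = 4225/9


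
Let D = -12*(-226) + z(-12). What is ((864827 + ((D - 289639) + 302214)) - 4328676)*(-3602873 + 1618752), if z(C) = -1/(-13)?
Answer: 88950733707905/13 ≈ 6.8424e+12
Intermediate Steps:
z(C) = 1/13 (z(C) = -1*(-1/13) = 1/13)
D = 35257/13 (D = -12*(-226) + 1/13 = 2712 + 1/13 = 35257/13 ≈ 2712.1)
((864827 + ((D - 289639) + 302214)) - 4328676)*(-3602873 + 1618752) = ((864827 + ((35257/13 - 289639) + 302214)) - 4328676)*(-3602873 + 1618752) = ((864827 + (-3730050/13 + 302214)) - 4328676)*(-1984121) = ((864827 + 198732/13) - 4328676)*(-1984121) = (11441483/13 - 4328676)*(-1984121) = -44831305/13*(-1984121) = 88950733707905/13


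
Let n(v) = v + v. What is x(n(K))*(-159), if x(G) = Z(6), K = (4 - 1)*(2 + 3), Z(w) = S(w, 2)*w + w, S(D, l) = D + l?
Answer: -8586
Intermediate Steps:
Z(w) = w + w*(2 + w) (Z(w) = (w + 2)*w + w = (2 + w)*w + w = w*(2 + w) + w = w + w*(2 + w))
K = 15 (K = 3*5 = 15)
n(v) = 2*v
x(G) = 54 (x(G) = 6*(3 + 6) = 6*9 = 54)
x(n(K))*(-159) = 54*(-159) = -8586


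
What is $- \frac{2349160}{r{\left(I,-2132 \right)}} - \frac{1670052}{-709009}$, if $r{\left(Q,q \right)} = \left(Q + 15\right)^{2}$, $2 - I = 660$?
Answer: $- \frac{975094253092}{293139062041} \approx -3.3264$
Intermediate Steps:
$I = -658$ ($I = 2 - 660 = -658$)
$r{\left(Q,q \right)} = \left(15 + Q\right)^{2}$
$- \frac{2349160}{r{\left(I,-2132 \right)}} - \frac{1670052}{-709009} = - \frac{2349160}{\left(15 - 658\right)^{2}} - \frac{1670052}{-709009} = - \frac{2349160}{\left(-643\right)^{2}} - - \frac{1670052}{709009} = - \frac{2349160}{413449} + \frac{1670052}{709009} = - \frac{975094253092}{293139062041}$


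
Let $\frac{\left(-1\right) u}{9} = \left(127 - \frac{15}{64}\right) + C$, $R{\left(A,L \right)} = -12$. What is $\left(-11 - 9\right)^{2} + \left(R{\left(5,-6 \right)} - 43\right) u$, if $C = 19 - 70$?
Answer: $\frac{2425855}{64} \approx 37904.0$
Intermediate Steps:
$C = -51$
$u = - \frac{43641}{64}$ ($u = - 9 \left(\left(127 - \frac{15}{64}\right) - 51\right) = - 9 \left(\frac{8113}{64} - 51\right) = \left(-9\right) \frac{4849}{64} = - \frac{43641}{64} \approx -681.89$)
$\left(-11 - 9\right)^{2} + \left(R{\left(5,-6 \right)} - 43\right) u = \left(-11 - 9\right)^{2} + \left(-12 - 43\right) \left(- \frac{43641}{64}\right) = \left(-20\right)^{2} - - \frac{2400255}{64} = 400 + \frac{2400255}{64} = \frac{2425855}{64}$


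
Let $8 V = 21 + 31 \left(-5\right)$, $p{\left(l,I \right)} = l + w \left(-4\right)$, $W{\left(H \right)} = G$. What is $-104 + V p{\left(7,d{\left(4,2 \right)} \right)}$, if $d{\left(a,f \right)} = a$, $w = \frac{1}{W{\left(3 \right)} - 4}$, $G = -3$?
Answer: $- \frac{6463}{28} \approx -230.82$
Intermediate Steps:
$W{\left(H \right)} = -3$
$w = - \frac{1}{7}$ ($w = \frac{1}{-3 - 4} = \frac{1}{-7} = - \frac{1}{7} \approx -0.14286$)
$p{\left(l,I \right)} = \frac{4}{7} + l$ ($p{\left(l,I \right)} = l - - \frac{4}{7} = l + \frac{4}{7} = \frac{4}{7} + l$)
$V = - \frac{67}{4}$ ($V = \frac{21 + 31 \left(-5\right)}{8} = \frac{21 - 155}{8} = \frac{1}{8} \left(-134\right) = - \frac{67}{4} \approx -16.75$)
$-104 + V p{\left(7,d{\left(4,2 \right)} \right)} = -104 - \frac{67 \left(\frac{4}{7} + 7\right)}{4} = -104 - \frac{3551}{28} = - \frac{6463}{28}$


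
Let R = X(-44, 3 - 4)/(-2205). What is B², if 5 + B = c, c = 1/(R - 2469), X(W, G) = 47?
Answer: 741100712617225/29639226532864 ≈ 25.004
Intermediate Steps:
R = -47/2205 (R = 47/(-2205) = 47*(-1/2205) = -47/2205 ≈ -0.021315)
c = -2205/5444192 (c = 1/(-47/2205 - 2469) = 1/(-5444192/2205) = -2205/5444192 ≈ -0.00040502)
B = -27223165/5444192 (B = -5 - 2205/5444192 = -27223165/5444192 ≈ -5.0004)
B² = (-27223165/5444192)² = 741100712617225/29639226532864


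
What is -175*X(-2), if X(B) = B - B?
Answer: 0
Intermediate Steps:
X(B) = 0
-175*X(-2) = -175*0 = 0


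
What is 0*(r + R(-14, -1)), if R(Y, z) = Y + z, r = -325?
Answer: 0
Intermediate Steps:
0*(r + R(-14, -1)) = 0*(-325 + (-14 - 1)) = 0*(-325 - 15) = 0*(-340) = 0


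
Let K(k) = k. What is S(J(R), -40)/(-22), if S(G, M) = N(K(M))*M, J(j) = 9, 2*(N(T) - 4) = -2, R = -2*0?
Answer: 60/11 ≈ 5.4545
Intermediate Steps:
R = 0
N(T) = 3 (N(T) = 4 + (½)*(-2) = 4 - 1 = 3)
S(G, M) = 3*M
S(J(R), -40)/(-22) = (3*(-40))/(-22) = -120*(-1/22) = 60/11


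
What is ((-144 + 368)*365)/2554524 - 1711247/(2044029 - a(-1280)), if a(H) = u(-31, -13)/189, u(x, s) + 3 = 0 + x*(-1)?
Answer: -4054148099197/5035037874507 ≈ -0.80519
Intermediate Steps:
u(x, s) = -3 - x (u(x, s) = -3 + (0 + x*(-1)) = -3 + (0 - x) = -3 - x)
a(H) = 4/27 (a(H) = (-3 - 1*(-31))/189 = (-3 + 31)*(1/189) = 28*(1/189) = 4/27)
((-144 + 368)*365)/2554524 - 1711247/(2044029 - a(-1280)) = ((-144 + 368)*365)/2554524 - 1711247/(2044029 - 1*4/27) = (224*365)*(1/2554524) - 1711247/(2044029 - 4/27) = 81760*(1/2554524) - 1711247/55188779/27 = 2920/91233 - 1711247*27/55188779 = 2920/91233 - 46203669/55188779 = -4054148099197/5035037874507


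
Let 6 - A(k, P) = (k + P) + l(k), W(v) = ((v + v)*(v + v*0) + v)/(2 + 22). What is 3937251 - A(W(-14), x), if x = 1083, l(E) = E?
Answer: 7876719/2 ≈ 3.9384e+6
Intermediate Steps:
W(v) = v²/12 + v/24 (W(v) = ((2*v)*(v + 0) + v)/24 = ((2*v)*v + v)*(1/24) = (2*v² + v)*(1/24) = (v + 2*v²)*(1/24) = v²/12 + v/24)
A(k, P) = 6 - P - 2*k (A(k, P) = 6 - ((k + P) + k) = 6 - ((P + k) + k) = 6 - (P + 2*k) = 6 + (-P - 2*k) = 6 - P - 2*k)
3937251 - A(W(-14), x) = 3937251 - (6 - 1*1083 - (-14)*(1 + 2*(-14))/12) = 3937251 - (6 - 1083 - (-14)*(1 - 28)/12) = 3937251 - (6 - 1083 - (-14)*(-27)/12) = 3937251 - (6 - 1083 - 2*63/4) = 3937251 - (6 - 1083 - 63/2) = 3937251 - 1*(-2217/2) = 3937251 + 2217/2 = 7876719/2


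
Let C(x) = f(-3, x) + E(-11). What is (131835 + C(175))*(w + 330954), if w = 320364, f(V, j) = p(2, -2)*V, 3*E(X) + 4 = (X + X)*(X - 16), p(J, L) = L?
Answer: 85998508978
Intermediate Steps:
E(X) = -4/3 + 2*X*(-16 + X)/3 (E(X) = -4/3 + ((X + X)*(X - 16))/3 = -4/3 + ((2*X)*(-16 + X))/3 = -4/3 + (2*X*(-16 + X))/3 = -4/3 + 2*X*(-16 + X)/3)
f(V, j) = -2*V
C(x) = 608/3 (C(x) = -2*(-3) + (-4/3 - 32/3*(-11) + (2/3)*(-11)**2) = 6 + (-4/3 + 352/3 + (2/3)*121) = 6 + (-4/3 + 352/3 + 242/3) = 6 + 590/3 = 608/3)
(131835 + C(175))*(w + 330954) = (131835 + 608/3)*(320364 + 330954) = (396113/3)*651318 = 85998508978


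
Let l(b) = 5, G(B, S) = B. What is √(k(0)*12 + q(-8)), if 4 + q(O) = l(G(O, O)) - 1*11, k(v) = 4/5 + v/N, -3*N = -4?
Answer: I*√10/5 ≈ 0.63246*I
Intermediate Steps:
N = 4/3 (N = -⅓*(-4) = 4/3 ≈ 1.3333)
k(v) = ⅘ + 3*v/4 (k(v) = 4/5 + v/(4/3) = 4*(⅕) + v*(¾) = ⅘ + 3*v/4)
q(O) = -10 (q(O) = -4 + (5 - 1*11) = -4 + (5 - 11) = -4 - 6 = -10)
√(k(0)*12 + q(-8)) = √((⅘ + (¾)*0)*12 - 10) = √((⅘ + 0)*12 - 10) = √((⅘)*12 - 10) = √(48/5 - 10) = √(-⅖) = I*√10/5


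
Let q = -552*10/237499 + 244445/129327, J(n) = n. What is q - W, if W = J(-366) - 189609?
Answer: 5835145768598690/30715033173 ≈ 1.8998e+5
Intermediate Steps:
q = 57341558015/30715033173 (q = -5520*1/237499 + 244445*(1/129327) = -5520/237499 + 244445/129327 = 57341558015/30715033173 ≈ 1.8669)
W = -189975 (W = -366 - 189609 = -189975)
q - W = 57341558015/30715033173 - 1*(-189975) = 57341558015/30715033173 + 189975 = 5835145768598690/30715033173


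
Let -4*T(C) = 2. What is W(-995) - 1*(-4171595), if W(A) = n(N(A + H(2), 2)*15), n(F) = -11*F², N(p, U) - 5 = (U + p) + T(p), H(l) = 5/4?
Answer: -38529891955/16 ≈ -2.4081e+9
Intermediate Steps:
H(l) = 5/4 (H(l) = 5*(¼) = 5/4)
T(C) = -½ (T(C) = -¼*2 = -½)
N(p, U) = 9/2 + U + p (N(p, U) = 5 + ((U + p) - ½) = 5 + (-½ + U + p) = 9/2 + U + p)
W(A) = -11*(465/4 + 15*A)² (W(A) = -11*225*(9/2 + 2 + (A + 5/4))² = -11*225*(9/2 + 2 + (5/4 + A))² = -11*225*(31/4 + A)² = -11*(465/4 + 15*A)²)
W(-995) - 1*(-4171595) = -2475*(31 + 4*(-995))²/16 - 1*(-4171595) = -2475*(31 - 3980)²/16 + 4171595 = -2475/16*(-3949)² + 4171595 = -2475/16*15594601 + 4171595 = -38596637475/16 + 4171595 = -38529891955/16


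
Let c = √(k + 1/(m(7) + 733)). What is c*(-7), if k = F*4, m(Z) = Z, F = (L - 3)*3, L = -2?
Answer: -7*I*√8213815/370 ≈ -54.221*I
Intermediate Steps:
F = -15 (F = (-2 - 3)*3 = -5*3 = -15)
k = -60 (k = -15*4 = -60)
c = I*√8213815/370 (c = √(-60 + 1/(7 + 733)) = √(-60 + 1/740) = √(-44399/740) = I*√8213815/370 ≈ 7.7459*I)
c*(-7) = (I*√8213815/370)*(-7) = -7*I*√8213815/370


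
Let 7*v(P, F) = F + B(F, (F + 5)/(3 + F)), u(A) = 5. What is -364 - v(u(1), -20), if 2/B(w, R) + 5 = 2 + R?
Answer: -45487/126 ≈ -361.01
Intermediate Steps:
B(w, R) = 2/(-3 + R) (B(w, R) = 2/(-5 + (2 + R)) = 2/(-3 + R))
v(P, F) = F/7 + 2/(7*(-3 + (5 + F)/(3 + F))) (v(P, F) = (F + 2/(-3 + (F + 5)/(3 + F)))/7 = (F + 2/(-3 + (5 + F)/(3 + F)))/7 = F/7 + 2/(7*(-3 + (5 + F)/(3 + F))))
-364 - v(u(1), -20) = -364 - (-3 - 20 + (-20)²)/(7*(2 - 20)) = -364 - (-3 - 20 + 400)/(7*(-18)) = -364 - (-1)*377/(7*18) = -364 - 1*(-377/126) = -364 + 377/126 = -45487/126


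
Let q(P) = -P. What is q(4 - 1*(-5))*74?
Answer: -666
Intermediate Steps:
q(4 - 1*(-5))*74 = -(4 - 1*(-5))*74 = -(4 + 5)*74 = -1*9*74 = -9*74 = -666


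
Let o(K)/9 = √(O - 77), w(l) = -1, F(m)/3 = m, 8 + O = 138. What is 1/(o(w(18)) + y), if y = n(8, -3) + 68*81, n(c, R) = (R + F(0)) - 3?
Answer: 1834/10089237 - √53/3363079 ≈ 0.00017961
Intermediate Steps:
O = 130 (O = -8 + 138 = 130)
F(m) = 3*m
n(c, R) = -3 + R (n(c, R) = (R + 3*0) - 3 = (R + 0) - 3 = R - 3 = -3 + R)
o(K) = 9*√53 (o(K) = 9*√(130 - 77) = 9*√53)
y = 5502 (y = (-3 - 3) + 68*81 = -6 + 5508 = 5502)
1/(o(w(18)) + y) = 1/(9*√53 + 5502) = 1/(5502 + 9*√53)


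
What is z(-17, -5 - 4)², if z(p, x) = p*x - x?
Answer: 26244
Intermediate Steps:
z(p, x) = -x + p*x
z(-17, -5 - 4)² = ((-5 - 4)*(-1 - 17))² = (-9*(-18))² = 162² = 26244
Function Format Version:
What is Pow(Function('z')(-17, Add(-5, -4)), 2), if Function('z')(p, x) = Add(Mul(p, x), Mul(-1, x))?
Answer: 26244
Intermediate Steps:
Function('z')(p, x) = Add(Mul(-1, x), Mul(p, x))
Pow(Function('z')(-17, Add(-5, -4)), 2) = Pow(Mul(Add(-5, -4), Add(-1, -17)), 2) = Pow(Mul(-9, -18), 2) = Pow(162, 2) = 26244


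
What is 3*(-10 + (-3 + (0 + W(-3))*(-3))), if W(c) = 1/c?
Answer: -36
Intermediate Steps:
W(c) = 1/c
3*(-10 + (-3 + (0 + W(-3))*(-3))) = 3*(-10 + (-3 + (0 + 1/(-3))*(-3))) = 3*(-10 + (-3 + (0 - ⅓)*(-3))) = 3*(-10 + (-3 - ⅓*(-3))) = 3*(-10 + (-3 + 1)) = 3*(-10 - 2) = 3*(-12) = -36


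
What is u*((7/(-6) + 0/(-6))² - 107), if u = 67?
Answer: -254801/36 ≈ -7077.8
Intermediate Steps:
u*((7/(-6) + 0/(-6))² - 107) = 67*((7/(-6) + 0/(-6))² - 107) = 67*((7*(-⅙) + 0*(-⅙))² - 107) = 67*((-7/6 + 0)² - 107) = 67*((-7/6)² - 107) = 67*(49/36 - 107) = 67*(-3803/36) = -254801/36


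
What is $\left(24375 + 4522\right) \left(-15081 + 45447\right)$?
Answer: $877486302$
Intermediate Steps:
$\left(24375 + 4522\right) \left(-15081 + 45447\right) = 28897 \cdot 30366 = 877486302$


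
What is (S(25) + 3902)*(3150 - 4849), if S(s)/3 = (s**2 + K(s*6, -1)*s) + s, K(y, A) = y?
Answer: -29056298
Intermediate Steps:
S(s) = 3*s + 21*s**2 (S(s) = 3*((s**2 + (s*6)*s) + s) = 3*((s**2 + (6*s)*s) + s) = 3*((s**2 + 6*s**2) + s) = 3*(7*s**2 + s) = 3*(s + 7*s**2) = 3*s + 21*s**2)
(S(25) + 3902)*(3150 - 4849) = (3*25*(1 + 7*25) + 3902)*(3150 - 4849) = (3*25*(1 + 175) + 3902)*(-1699) = (3*25*176 + 3902)*(-1699) = (13200 + 3902)*(-1699) = 17102*(-1699) = -29056298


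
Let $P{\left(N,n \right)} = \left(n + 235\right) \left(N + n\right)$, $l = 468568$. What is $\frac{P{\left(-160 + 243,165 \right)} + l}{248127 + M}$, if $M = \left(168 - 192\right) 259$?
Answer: $\frac{189256}{80637} \approx 2.347$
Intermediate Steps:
$P{\left(N,n \right)} = \left(235 + n\right) \left(N + n\right)$
$M = -6216$ ($M = \left(-24\right) 259 = -6216$)
$\frac{P{\left(-160 + 243,165 \right)} + l}{248127 + M} = \frac{\left(165^{2} + 235 \left(-160 + 243\right) + 235 \cdot 165 + \left(-160 + 243\right) 165\right) + 468568}{248127 - 6216} = \frac{\left(27225 + 235 \cdot 83 + 38775 + 83 \cdot 165\right) + 468568}{241911} = \left(\left(27225 + 19505 + 38775 + 13695\right) + 468568\right) \frac{1}{241911} = \left(99200 + 468568\right) \frac{1}{241911} = 567768 \cdot \frac{1}{241911} = \frac{189256}{80637}$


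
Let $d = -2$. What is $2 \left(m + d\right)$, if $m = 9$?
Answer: $14$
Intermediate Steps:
$2 \left(m + d\right) = 2 \left(9 - 2\right) = 2 \cdot 7 = 14$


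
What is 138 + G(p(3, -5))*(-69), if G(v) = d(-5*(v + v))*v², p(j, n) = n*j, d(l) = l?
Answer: -2328612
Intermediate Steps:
p(j, n) = j*n
G(v) = -10*v³ (G(v) = (-5*(v + v))*v² = (-10*v)*v² = -10*v³)
138 + G(p(3, -5))*(-69) = 138 - 10*(3*(-5))³*(-69) = 138 - 10*(-15)³*(-69) = 138 - 10*(-3375)*(-69) = 138 + 33750*(-69) = 138 - 2328750 = -2328612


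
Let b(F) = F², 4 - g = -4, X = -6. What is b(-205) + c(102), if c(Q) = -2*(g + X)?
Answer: 42021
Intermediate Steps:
g = 8 (g = 4 - 1*(-4) = 4 + 4 = 8)
c(Q) = -4 (c(Q) = -2*(8 - 6) = -2*2 = -4)
b(-205) + c(102) = (-205)² - 4 = 42025 - 4 = 42021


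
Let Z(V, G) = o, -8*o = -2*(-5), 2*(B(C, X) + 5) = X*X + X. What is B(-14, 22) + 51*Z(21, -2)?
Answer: 737/4 ≈ 184.25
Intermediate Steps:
B(C, X) = -5 + X/2 + X²/2 (B(C, X) = -5 + (X*X + X)/2 = -5 + (X² + X)/2 = -5 + (X + X²)/2 = -5 + (X/2 + X²/2) = -5 + X/2 + X²/2)
o = -5/4 (o = -(-1)*(-5)/4 = -⅛*10 = -5/4 ≈ -1.2500)
Z(V, G) = -5/4
B(-14, 22) + 51*Z(21, -2) = (-5 + (½)*22 + (½)*22²) + 51*(-5/4) = (-5 + 11 + (½)*484) - 255/4 = (-5 + 11 + 242) - 255/4 = 248 - 255/4 = 737/4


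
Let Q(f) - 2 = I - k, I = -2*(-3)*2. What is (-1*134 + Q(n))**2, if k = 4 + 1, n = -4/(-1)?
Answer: 15625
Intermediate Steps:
n = 4 (n = -4*(-1) = 4)
I = 12 (I = 6*2 = 12)
k = 5
Q(f) = 9 (Q(f) = 2 + (12 - 1*5) = 2 + (12 - 5) = 2 + 7 = 9)
(-1*134 + Q(n))**2 = (-1*134 + 9)**2 = (-134 + 9)**2 = (-125)**2 = 15625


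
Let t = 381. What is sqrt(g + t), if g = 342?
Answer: sqrt(723) ≈ 26.889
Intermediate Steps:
sqrt(g + t) = sqrt(342 + 381) = sqrt(723)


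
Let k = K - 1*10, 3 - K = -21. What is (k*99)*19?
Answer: 26334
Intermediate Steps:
K = 24 (K = 3 - 1*(-21) = 3 + 21 = 24)
k = 14 (k = 24 - 1*10 = 24 - 10 = 14)
(k*99)*19 = (14*99)*19 = 1386*19 = 26334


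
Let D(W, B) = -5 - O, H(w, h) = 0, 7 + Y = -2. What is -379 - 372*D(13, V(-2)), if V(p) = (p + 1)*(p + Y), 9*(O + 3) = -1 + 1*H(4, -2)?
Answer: 971/3 ≈ 323.67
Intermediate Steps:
Y = -9 (Y = -7 - 2 = -9)
O = -28/9 (O = -3 + (-1 + 1*0)/9 = -3 + (-1 + 0)/9 = -3 + (1/9)*(-1) = -3 - 1/9 = -28/9 ≈ -3.1111)
V(p) = (1 + p)*(-9 + p) (V(p) = (p + 1)*(p - 9) = (1 + p)*(-9 + p))
D(W, B) = -17/9 (D(W, B) = -5 - 1*(-28/9) = -5 + 28/9 = -17/9)
-379 - 372*D(13, V(-2)) = -379 - 372*(-17/9) = -379 + 2108/3 = 971/3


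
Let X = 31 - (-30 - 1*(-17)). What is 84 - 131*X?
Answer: -5680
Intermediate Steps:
X = 44 (X = 31 - (-30 + 17) = 31 - 1*(-13) = 31 + 13 = 44)
84 - 131*X = 84 - 131*44 = 84 - 5764 = -5680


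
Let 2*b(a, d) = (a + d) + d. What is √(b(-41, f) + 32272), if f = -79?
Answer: √128690/2 ≈ 179.37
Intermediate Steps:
b(a, d) = d + a/2 (b(a, d) = ((a + d) + d)/2 = (a + 2*d)/2 = d + a/2)
√(b(-41, f) + 32272) = √((-79 + (½)*(-41)) + 32272) = √((-79 - 41/2) + 32272) = √(-199/2 + 32272) = √(64345/2) = √128690/2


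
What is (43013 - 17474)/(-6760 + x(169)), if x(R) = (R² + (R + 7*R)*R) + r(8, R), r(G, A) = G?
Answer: 25539/250297 ≈ 0.10203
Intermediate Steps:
x(R) = 8 + 9*R² (x(R) = (R² + (R + 7*R)*R) + 8 = (R² + (8*R)*R) + 8 = (R² + 8*R²) + 8 = 9*R² + 8 = 8 + 9*R²)
(43013 - 17474)/(-6760 + x(169)) = (43013 - 17474)/(-6760 + (8 + 9*169²)) = 25539/(-6760 + (8 + 9*28561)) = 25539/(-6760 + (8 + 257049)) = 25539/(-6760 + 257057) = 25539/250297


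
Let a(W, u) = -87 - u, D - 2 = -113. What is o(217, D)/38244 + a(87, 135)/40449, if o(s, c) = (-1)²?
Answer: -2816573/515643852 ≈ -0.0054622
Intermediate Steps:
D = -111 (D = 2 - 113 = -111)
o(s, c) = 1
o(217, D)/38244 + a(87, 135)/40449 = 1/38244 + (-87 - 1*135)/40449 = 1*(1/38244) + (-87 - 135)*(1/40449) = 1/38244 - 222*1/40449 = 1/38244 - 74/13483 = -2816573/515643852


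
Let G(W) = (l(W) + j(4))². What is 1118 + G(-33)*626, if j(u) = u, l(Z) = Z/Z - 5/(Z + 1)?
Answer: 9093841/512 ≈ 17761.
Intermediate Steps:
l(Z) = 1 - 5/(1 + Z)
G(W) = (4 + (-4 + W)/(1 + W))² (G(W) = ((-4 + W)/(1 + W) + 4)² = (4 + (-4 + W)/(1 + W))²)
1118 + G(-33)*626 = 1118 + (25*(-33)²/(1 - 33)²)*626 = 1118 + (25*1089/(-32)²)*626 = 1118 + (25*1089*(1/1024))*626 = 1118 + (27225/1024)*626 = 1118 + 8521425/512 = 9093841/512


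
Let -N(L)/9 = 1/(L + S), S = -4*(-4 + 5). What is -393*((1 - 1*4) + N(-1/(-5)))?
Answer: 4716/19 ≈ 248.21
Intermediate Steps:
S = -4 (S = -4*1 = -4)
N(L) = -9/(-4 + L) (N(L) = -9/(L - 4) = -9/(-4 + L))
-393*((1 - 1*4) + N(-1/(-5))) = -393*((1 - 1*4) - 9/(-4 - 1/(-5))) = -393*((1 - 4) - 9/(-4 - 1*(-⅕))) = -393*(-3 - 9/(-4 + ⅕)) = -393*(-3 - 9/(-19/5)) = -393*(-3 - 9*(-5/19)) = -393*(-3 + 45/19) = -(-4716)/19 = -393*(-12/19) = 4716/19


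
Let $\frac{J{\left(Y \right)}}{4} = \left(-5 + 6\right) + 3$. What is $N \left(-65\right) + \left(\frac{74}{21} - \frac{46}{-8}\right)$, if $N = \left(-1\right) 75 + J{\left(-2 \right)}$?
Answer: $\frac{322919}{84} \approx 3844.3$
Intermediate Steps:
$J{\left(Y \right)} = 16$ ($J{\left(Y \right)} = 4 \left(\left(-5 + 6\right) + 3\right) = 4 \left(1 + 3\right) = 4 \cdot 4 = 16$)
$N = -59$ ($N = \left(-1\right) 75 + 16 = -75 + 16 = -59$)
$N \left(-65\right) + \left(\frac{74}{21} - \frac{46}{-8}\right) = \left(-59\right) \left(-65\right) + \left(\frac{74}{21} - \frac{46}{-8}\right) = 3835 + \left(74 \cdot \frac{1}{21} - - \frac{23}{4}\right) = 3835 + \left(\frac{74}{21} + \frac{23}{4}\right) = 3835 + \frac{779}{84} = \frac{322919}{84}$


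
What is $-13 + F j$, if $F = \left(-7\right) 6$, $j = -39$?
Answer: $1625$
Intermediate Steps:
$F = -42$
$-13 + F j = -13 - -1638 = -13 + 1638 = 1625$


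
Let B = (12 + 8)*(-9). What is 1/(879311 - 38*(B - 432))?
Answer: 1/902567 ≈ 1.1080e-6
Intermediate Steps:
B = -180 (B = 20*(-9) = -180)
1/(879311 - 38*(B - 432)) = 1/(879311 - 38*(-180 - 432)) = 1/(879311 - 38*(-612)) = 1/(879311 + 23256) = 1/902567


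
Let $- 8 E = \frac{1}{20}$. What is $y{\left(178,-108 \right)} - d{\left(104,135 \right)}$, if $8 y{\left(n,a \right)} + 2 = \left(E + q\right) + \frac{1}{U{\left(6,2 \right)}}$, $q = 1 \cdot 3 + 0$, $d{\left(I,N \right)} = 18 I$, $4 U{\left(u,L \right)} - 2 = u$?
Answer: $- \frac{2395921}{1280} \approx -1871.8$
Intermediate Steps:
$U{\left(u,L \right)} = \frac{1}{2} + \frac{u}{4}$
$E = - \frac{1}{160}$ ($E = - \frac{1}{8 \cdot 20} = \left(- \frac{1}{8}\right) \frac{1}{20} = - \frac{1}{160} \approx -0.00625$)
$q = 3$ ($q = 3 + 0 = 3$)
$y{\left(n,a \right)} = \frac{239}{1280}$ ($y{\left(n,a \right)} = - \frac{1}{4} + \frac{\left(- \frac{1}{160} + 3\right) + \frac{1}{\frac{1}{2} + \frac{1}{4} \cdot 6}}{8} = - \frac{1}{4} + \frac{\frac{479}{160} + \frac{1}{\frac{1}{2} + \frac{3}{2}}}{8} = - \frac{1}{4} + \frac{\frac{479}{160} + \frac{1}{2}}{8} = - \frac{1}{4} + \frac{1}{8} \cdot \frac{559}{160} = - \frac{1}{4} + \frac{559}{1280} = \frac{239}{1280}$)
$y{\left(178,-108 \right)} - d{\left(104,135 \right)} = \frac{239}{1280} - 18 \cdot 104 = \frac{239}{1280} - 1872 = - \frac{2395921}{1280}$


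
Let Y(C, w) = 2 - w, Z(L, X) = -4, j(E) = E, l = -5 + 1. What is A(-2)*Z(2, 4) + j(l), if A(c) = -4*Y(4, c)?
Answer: 60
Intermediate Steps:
l = -4
A(c) = -8 + 4*c (A(c) = -4*(2 - c) = -8 + 4*c)
A(-2)*Z(2, 4) + j(l) = (-8 + 4*(-2))*(-4) - 4 = (-8 - 8)*(-4) - 4 = -16*(-4) - 4 = 64 - 4 = 60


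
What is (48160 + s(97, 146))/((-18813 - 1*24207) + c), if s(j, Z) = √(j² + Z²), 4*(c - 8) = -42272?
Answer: -2408/2679 - √1229/10716 ≈ -0.90211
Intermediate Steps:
c = -10560 (c = 8 + (¼)*(-42272) = 8 - 10568 = -10560)
s(j, Z) = √(Z² + j²)
(48160 + s(97, 146))/((-18813 - 1*24207) + c) = (48160 + √(146² + 97²))/((-18813 - 1*24207) - 10560) = (48160 + √(21316 + 9409))/((-18813 - 24207) - 10560) = (48160 + √30725)/(-43020 - 10560) = (48160 + 5*√1229)/(-53580) = (48160 + 5*√1229)*(-1/53580) = -2408/2679 - √1229/10716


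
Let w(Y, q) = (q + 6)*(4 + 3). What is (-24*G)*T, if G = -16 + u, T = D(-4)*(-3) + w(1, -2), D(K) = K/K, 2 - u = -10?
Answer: 2400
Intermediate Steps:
u = 12 (u = 2 - 1*(-10) = 2 + 10 = 12)
D(K) = 1
w(Y, q) = 42 + 7*q (w(Y, q) = (6 + q)*7 = 42 + 7*q)
T = 25 (T = 1*(-3) + (42 + 7*(-2)) = -3 + (42 - 14) = -3 + 28 = 25)
G = -4 (G = -16 + 12 = -4)
(-24*G)*T = -24*(-4)*25 = 96*25 = 2400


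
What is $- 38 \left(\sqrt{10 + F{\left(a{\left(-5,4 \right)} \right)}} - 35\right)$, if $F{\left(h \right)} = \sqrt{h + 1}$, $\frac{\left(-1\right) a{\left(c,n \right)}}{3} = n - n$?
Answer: $1330 - 38 \sqrt{11} \approx 1204.0$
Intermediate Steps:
$a{\left(c,n \right)} = 0$ ($a{\left(c,n \right)} = - 3 \left(n - n\right) = \left(-3\right) 0 = 0$)
$F{\left(h \right)} = \sqrt{1 + h}$
$- 38 \left(\sqrt{10 + F{\left(a{\left(-5,4 \right)} \right)}} - 35\right) = - 38 \left(\sqrt{10 + \sqrt{1 + 0}} - 35\right) = - 38 \left(\sqrt{10 + \sqrt{1}} - 35\right) = - 38 \left(\sqrt{10 + 1} - 35\right) = - 38 \left(\sqrt{11} - 35\right) = - 38 \left(-35 + \sqrt{11}\right) = 1330 - 38 \sqrt{11}$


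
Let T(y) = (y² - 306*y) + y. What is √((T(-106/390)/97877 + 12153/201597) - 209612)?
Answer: I*√344803890426684363142342424407/1282561121985 ≈ 457.83*I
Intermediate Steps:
T(y) = y² - 305*y
√((T(-106/390)/97877 + 12153/201597) - 209612) = √((((-106/390)*(-305 - 106/390))/97877 + 12153/201597) - 209612) = √((((-106*1/390)*(-305 - 106*1/390))*(1/97877) + 12153*(1/201597)) - 209612) = √((-53*(-305 - 53/195)/195*(1/97877) + 4051/67199) - 209612) = √((-53/195*(-59528/195)*(1/97877) + 4051/67199) - 209612) = √(((3154984/38025)*(1/97877) + 4051/67199) - 209612) = √((3154984/3721772925 + 4051/67199) - 209612) = √(15288913888991/250099418787075 - 209612) = √(-52423824081882475909/250099418787075) = I*√344803890426684363142342424407/1282561121985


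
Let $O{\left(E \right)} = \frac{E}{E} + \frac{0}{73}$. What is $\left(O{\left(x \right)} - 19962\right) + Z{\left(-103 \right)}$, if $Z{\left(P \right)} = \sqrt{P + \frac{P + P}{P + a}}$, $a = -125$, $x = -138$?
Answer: $-19961 + \frac{i \sqrt{1326846}}{114} \approx -19961.0 + 10.104 i$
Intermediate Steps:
$Z{\left(P \right)} = \sqrt{P + \frac{2 P}{-125 + P}}$ ($Z{\left(P \right)} = \sqrt{P + \frac{P + P}{P - 125}} = \sqrt{P + \frac{2 P}{-125 + P}}$)
$O{\left(E \right)} = 1$ ($O{\left(E \right)} = 1 + 0 \cdot \frac{1}{73} = 1 + 0 = 1$)
$\left(O{\left(x \right)} - 19962\right) + Z{\left(-103 \right)} = \left(1 - 19962\right) + \sqrt{- \frac{103 \left(-123 - 103\right)}{-125 - 103}} = -19961 + \sqrt{\left(-103\right) \frac{1}{-228} \left(-226\right)} = -19961 + \sqrt{\left(-103\right) \left(- \frac{1}{228}\right) \left(-226\right)} = -19961 + \sqrt{- \frac{11639}{114}} = -19961 + \frac{i \sqrt{1326846}}{114}$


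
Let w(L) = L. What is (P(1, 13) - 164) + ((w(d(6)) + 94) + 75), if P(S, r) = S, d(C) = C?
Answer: 12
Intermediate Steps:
(P(1, 13) - 164) + ((w(d(6)) + 94) + 75) = (1 - 164) + ((6 + 94) + 75) = -163 + (100 + 75) = -163 + 175 = 12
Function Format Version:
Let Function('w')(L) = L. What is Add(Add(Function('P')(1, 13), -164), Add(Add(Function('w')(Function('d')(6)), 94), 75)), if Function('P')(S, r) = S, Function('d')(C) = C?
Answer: 12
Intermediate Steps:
Add(Add(Function('P')(1, 13), -164), Add(Add(Function('w')(Function('d')(6)), 94), 75)) = Add(Add(1, -164), Add(Add(6, 94), 75)) = Add(-163, Add(100, 75)) = Add(-163, 175) = 12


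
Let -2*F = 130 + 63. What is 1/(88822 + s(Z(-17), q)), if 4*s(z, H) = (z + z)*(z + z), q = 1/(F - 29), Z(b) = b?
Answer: 1/89111 ≈ 1.1222e-5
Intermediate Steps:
F = -193/2 (F = -(130 + 63)/2 = -½*193 = -193/2 ≈ -96.500)
q = -2/251 (q = 1/(-193/2 - 29) = 1/(-251/2) = -2/251 ≈ -0.0079681)
s(z, H) = z² (s(z, H) = ((z + z)*(z + z))/4 = ((2*z)*(2*z))/4 = (4*z²)/4 = z²)
1/(88822 + s(Z(-17), q)) = 1/(88822 + (-17)²) = 1/(88822 + 289) = 1/89111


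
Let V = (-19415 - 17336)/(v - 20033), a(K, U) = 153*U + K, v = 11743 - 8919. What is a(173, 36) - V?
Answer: 97727578/17209 ≈ 5678.9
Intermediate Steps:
v = 2824
a(K, U) = K + 153*U
V = 36751/17209 (V = (-19415 - 17336)/(2824 - 20033) = -36751/(-17209) = -36751*(-1/17209) = 36751/17209 ≈ 2.1356)
a(173, 36) - V = (173 + 153*36) - 1*36751/17209 = (173 + 5508) - 36751/17209 = 5681 - 36751/17209 = 97727578/17209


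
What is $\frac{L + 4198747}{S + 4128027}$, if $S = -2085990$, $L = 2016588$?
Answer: $\frac{6215335}{2042037} \approx 3.0437$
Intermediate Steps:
$\frac{L + 4198747}{S + 4128027} = \frac{2016588 + 4198747}{-2085990 + 4128027} = \frac{6215335}{2042037}$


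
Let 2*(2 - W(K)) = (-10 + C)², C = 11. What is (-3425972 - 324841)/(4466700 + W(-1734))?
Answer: -2500542/2977801 ≈ -0.83973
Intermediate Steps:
W(K) = 3/2 (W(K) = 2 - (-10 + 11)²/2 = 2 - ½*1² = 2 - ½*1 = 2 - ½ = 3/2)
(-3425972 - 324841)/(4466700 + W(-1734)) = (-3425972 - 324841)/(4466700 + 3/2) = -3750813/8933403/2 = -3750813*2/8933403 = -2500542/2977801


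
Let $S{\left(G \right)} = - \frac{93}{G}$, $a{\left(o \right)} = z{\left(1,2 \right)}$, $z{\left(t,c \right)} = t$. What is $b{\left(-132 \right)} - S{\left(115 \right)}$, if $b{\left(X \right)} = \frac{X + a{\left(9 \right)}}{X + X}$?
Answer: $\frac{39617}{30360} \approx 1.3049$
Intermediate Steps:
$a{\left(o \right)} = 1$
$b{\left(X \right)} = \frac{1 + X}{2 X}$ ($b{\left(X \right)} = \frac{X + 1}{X + X} = \frac{1 + X}{2 X}$)
$b{\left(-132 \right)} - S{\left(115 \right)} = \frac{1 - 132}{2 \left(-132\right)} - - \frac{93}{115} = \frac{1}{2} \left(- \frac{1}{132}\right) \left(-131\right) - \left(-93\right) \frac{1}{115} = \frac{131}{264} - - \frac{93}{115} = \frac{131}{264} + \frac{93}{115} = \frac{39617}{30360}$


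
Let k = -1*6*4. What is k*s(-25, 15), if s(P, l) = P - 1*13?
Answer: 912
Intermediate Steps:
s(P, l) = -13 + P (s(P, l) = P - 13 = -13 + P)
k = -24 (k = -6*4 = -24)
k*s(-25, 15) = -24*(-13 - 25) = -24*(-38) = 912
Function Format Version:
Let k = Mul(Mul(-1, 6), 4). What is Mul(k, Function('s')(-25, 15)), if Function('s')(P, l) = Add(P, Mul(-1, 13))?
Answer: 912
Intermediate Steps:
Function('s')(P, l) = Add(-13, P) (Function('s')(P, l) = Add(P, -13) = Add(-13, P))
k = -24 (k = Mul(-6, 4) = -24)
Mul(k, Function('s')(-25, 15)) = Mul(-24, Add(-13, -25)) = Mul(-24, -38) = 912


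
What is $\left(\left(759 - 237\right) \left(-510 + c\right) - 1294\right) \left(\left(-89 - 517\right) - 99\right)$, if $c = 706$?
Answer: $-71217690$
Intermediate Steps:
$\left(\left(759 - 237\right) \left(-510 + c\right) - 1294\right) \left(\left(-89 - 517\right) - 99\right) = \left(\left(759 - 237\right) \left(-510 + 706\right) - 1294\right) \left(\left(-89 - 517\right) - 99\right) = \left(522 \cdot 196 - 1294\right) \left(-606 - 99\right) = \left(102312 - 1294\right) \left(-705\right) = 101018 \left(-705\right) = -71217690$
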